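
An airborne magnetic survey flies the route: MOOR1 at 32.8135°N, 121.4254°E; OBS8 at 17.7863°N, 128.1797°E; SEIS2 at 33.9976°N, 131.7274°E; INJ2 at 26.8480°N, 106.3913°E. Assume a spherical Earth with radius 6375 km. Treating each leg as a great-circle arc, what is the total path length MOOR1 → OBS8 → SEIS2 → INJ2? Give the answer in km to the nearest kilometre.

6191 km

MOOR1→OBS8: c = 0.282905 rad, d = 1803.52 km
OBS8→SEIS2: c = 0.288310 rad, d = 1837.98 km
SEIS2→INJ2: c = 0.399962 rad, d = 2549.76 km
Total = 1803.52 + 1837.98 + 2549.76 = 6191.25 km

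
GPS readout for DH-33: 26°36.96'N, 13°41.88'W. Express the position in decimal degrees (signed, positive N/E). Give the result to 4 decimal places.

+26.6160°, -13.6980°

lat: 26.6160° N → +26.6160°
lon: 13.6980° W → -13.6980°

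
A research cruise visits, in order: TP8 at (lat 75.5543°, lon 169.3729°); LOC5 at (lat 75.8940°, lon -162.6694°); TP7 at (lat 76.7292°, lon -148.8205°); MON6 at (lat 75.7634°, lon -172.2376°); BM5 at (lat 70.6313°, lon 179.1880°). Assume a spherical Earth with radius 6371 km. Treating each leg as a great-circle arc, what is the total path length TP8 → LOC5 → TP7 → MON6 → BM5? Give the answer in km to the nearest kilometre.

2392 km

TP8→LOC5: c = 0.119344 rad, d = 760.34 km
LOC5→TP7: c = 0.058874 rad, d = 375.09 km
TP7→MON6: c = 0.097935 rad, d = 623.94 km
MON6→BM5: c = 0.099242 rad, d = 632.27 km
Total = 760.34 + 375.09 + 623.94 + 632.27 = 2391.65 km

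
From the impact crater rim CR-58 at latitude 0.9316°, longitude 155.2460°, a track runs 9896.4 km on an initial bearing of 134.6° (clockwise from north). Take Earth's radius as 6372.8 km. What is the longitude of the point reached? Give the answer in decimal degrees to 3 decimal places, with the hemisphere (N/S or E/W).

117.110°W

δ = d/R = 9896.4/6372.8 = 1.552912 rad
φ₂ = arcsin(sin φ₁ cos δ + cos φ₁ sin δ cos θ)
   = arcsin(0.01626·0.01788 + 0.99987·0.99984·-0.70215) = -44.56011°
λ₂ = λ₁ + atan2(sin θ sin δ cos φ₁, cos δ − sin φ₁ sin φ₂) = -117.11037°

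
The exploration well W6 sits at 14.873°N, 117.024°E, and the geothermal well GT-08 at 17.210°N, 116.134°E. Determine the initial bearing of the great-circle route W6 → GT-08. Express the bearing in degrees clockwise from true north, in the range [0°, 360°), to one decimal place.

340.0°

Δλ = -0.8900°
y = sin Δλ · cos φ₂ = -0.014837
x = cos φ₁ sin φ₂ − sin φ₁ cos φ₂ cos Δλ = 0.040807
θ = atan2(y, x) = -19.9813° → 340.0187° (mod 360°)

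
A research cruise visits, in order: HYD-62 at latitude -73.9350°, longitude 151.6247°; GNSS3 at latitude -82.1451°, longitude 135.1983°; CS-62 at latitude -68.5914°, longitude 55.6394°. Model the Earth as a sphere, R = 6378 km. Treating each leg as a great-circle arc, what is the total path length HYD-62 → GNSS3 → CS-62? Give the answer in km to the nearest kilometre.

3358 km

HYD-62→GNSS3: c = 0.153726 rad, d = 980.46 km
GNSS3→CS-62: c = 0.372814 rad, d = 2377.81 km
Total = 980.46 + 2377.81 = 3358.27 km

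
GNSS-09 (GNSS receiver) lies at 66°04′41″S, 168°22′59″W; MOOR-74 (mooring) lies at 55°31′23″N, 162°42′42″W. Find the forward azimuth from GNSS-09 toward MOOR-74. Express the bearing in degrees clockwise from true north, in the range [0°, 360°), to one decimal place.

3.8°

GNSS-09: φ = -66.07806°, λ = -168.38306°
MOOR-74: φ = +55.52306°, λ = -162.71167°
Δλ = 5.6714°
y = sin Δλ · cos φ₂ = 0.055941
x = cos φ₁ sin φ₂ − sin φ₁ cos φ₂ cos Δλ = 0.849184
θ = atan2(y, x) = 3.7690° → 3.7690° (mod 360°)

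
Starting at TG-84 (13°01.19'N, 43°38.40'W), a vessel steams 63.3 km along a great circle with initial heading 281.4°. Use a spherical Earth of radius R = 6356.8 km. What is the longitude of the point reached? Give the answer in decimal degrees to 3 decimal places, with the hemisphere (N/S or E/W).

44.214°W

TG-84: φ = +13.01983°, λ = -43.64000°
δ = d/R = 63.3/6356.8 = 0.009958 rad
φ₂ = arcsin(sin φ₁ cos δ + cos φ₁ sin δ cos θ)
   = arcsin(0.22529·0.99995 + 0.97429·0.00996·0.19766) = 13.13197°
λ₂ = λ₁ + atan2(sin θ sin δ cos φ₁, cos δ − sin φ₁ sin φ₂) = -44.21430°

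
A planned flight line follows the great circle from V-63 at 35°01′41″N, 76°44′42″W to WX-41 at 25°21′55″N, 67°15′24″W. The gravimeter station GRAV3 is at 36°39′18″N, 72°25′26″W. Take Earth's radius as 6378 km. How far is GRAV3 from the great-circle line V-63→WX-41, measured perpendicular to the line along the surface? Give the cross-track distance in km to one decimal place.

411.8 km

V-63: φ = +35.02806°, λ = -76.74500°
WX-41: φ = +25.36528°, λ = -67.25667°
GRAV3: φ = +36.65500°, λ = -72.42389°
δ₁₃ = central angle V-63→GRAV3 = 0.067400 rad  (haversine)
θ₁₃ = bearing V-63→GRAV3 = 63.832°,  θ₁₂ = bearing V-63→WX-41 = 137.182°
dₓₜ = R·arcsin(sin δ₁₃ · sin(θ₁₃ − θ₁₂)) = 6378·arcsin(0.06735·sin(-73.349°)) = -411.825 km
|dₓₜ| = 411.825 km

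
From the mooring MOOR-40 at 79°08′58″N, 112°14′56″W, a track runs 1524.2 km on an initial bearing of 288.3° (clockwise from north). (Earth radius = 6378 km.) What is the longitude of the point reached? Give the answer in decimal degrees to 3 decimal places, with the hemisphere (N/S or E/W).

MOOR-40: φ = +79.14944°, λ = -112.24889°
δ = d/R = 1524.2/6378 = 0.238978 rad
φ₂ = arcsin(sin φ₁ cos δ + cos φ₁ sin δ cos θ)
   = arcsin(0.98212·0.97158 + 0.18825·0.23671·0.31399) = 75.51236°
λ₂ = λ₁ + atan2(sin θ sin δ cos φ₁, cos δ − sin φ₁ sin φ₂) = -176.18924°

176.189°W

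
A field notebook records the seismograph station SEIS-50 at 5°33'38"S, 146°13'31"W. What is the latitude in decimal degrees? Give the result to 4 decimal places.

5° + 33′/60 + 38″/3600 = 5 + 0.55000 + 0.01056 = 5.5606°

5.5606°S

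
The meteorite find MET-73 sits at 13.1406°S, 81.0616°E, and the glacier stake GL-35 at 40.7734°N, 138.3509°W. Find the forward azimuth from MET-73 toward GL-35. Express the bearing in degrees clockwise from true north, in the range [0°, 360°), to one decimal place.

43.7°

Δλ = 140.5875°
y = sin Δλ · cos φ₂ = 0.480808
x = cos φ₁ sin φ₂ − sin φ₁ cos φ₂ cos Δλ = 0.502955
θ = atan2(y, x) = 43.7104° → 43.7104° (mod 360°)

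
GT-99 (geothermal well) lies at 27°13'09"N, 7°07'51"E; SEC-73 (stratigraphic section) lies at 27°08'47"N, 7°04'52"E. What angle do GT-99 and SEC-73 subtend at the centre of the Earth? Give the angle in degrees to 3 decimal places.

GT-99: φ = +27.21917°, λ = +7.13083°
SEC-73: φ = +27.14639°, λ = +7.08111°
Δφ = -0.0728°,  Δλ = -0.0497°
a = sin²(Δφ/2) + cos φ₁ cos φ₂ sin²(Δλ/2) = 0.000001
c = 2·arcsin(√a) = 0.001486 rad = 0.0852°

0.085°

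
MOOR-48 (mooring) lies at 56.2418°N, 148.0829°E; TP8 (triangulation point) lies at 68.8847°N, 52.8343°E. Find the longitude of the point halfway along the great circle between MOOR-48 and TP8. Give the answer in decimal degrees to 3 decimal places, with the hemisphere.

Bx = cos φ₂ cos Δλ = -0.032954,  By = cos φ₂ sin Δλ = -0.358735
φₘ = atan2(sin φ₁ + sin φ₂, √((cos φ₁ + Bx)² + By²)) = 70.23389°
λₘ = λ₁ + atan2(By, cos φ₁ + Bx) = 113.62239°

113.622°E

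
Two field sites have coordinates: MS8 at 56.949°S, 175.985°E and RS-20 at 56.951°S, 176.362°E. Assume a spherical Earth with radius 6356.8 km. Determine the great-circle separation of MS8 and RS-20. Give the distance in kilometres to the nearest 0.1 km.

22.8 km

Δφ = -0.0020°,  Δλ = 0.3770°
a = sin²(Δφ/2) + cos φ₁ cos φ₂ sin²(Δλ/2) = 0.000003
c = 2·arcsin(√a) = 0.003589 rad = 0.2056°
d = R·c = 6356.8 × 0.003589 = 22.8 km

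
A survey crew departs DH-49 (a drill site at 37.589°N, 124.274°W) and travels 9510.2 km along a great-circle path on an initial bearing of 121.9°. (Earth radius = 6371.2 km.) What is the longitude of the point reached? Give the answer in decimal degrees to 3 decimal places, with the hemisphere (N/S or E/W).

δ = d/R = 9510.2/6371.2 = 1.492686 rad
φ₂ = arcsin(sin φ₁ cos δ + cos φ₁ sin δ cos θ)
   = arcsin(0.60999·0.07803 + 0.79241·0.99695·-0.52844) = -21.70716°
λ₂ = λ₁ + atan2(sin θ sin δ cos φ₁, cos δ − sin φ₁ sin φ₂) = -58.63226°

58.632°W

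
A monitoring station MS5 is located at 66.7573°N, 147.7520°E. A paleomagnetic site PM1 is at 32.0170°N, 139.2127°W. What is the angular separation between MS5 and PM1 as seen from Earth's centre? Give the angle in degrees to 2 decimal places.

54.21°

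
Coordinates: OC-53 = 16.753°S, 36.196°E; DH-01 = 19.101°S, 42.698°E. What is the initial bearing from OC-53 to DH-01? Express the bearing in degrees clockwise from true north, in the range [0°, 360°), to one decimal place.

Δλ = 6.5020°
y = sin Δλ · cos φ₂ = 0.107003
x = cos φ₁ sin φ₂ − sin φ₁ cos φ₂ cos Δλ = -0.042721
θ = atan2(y, x) = 111.7642° → 111.7642° (mod 360°)

111.8°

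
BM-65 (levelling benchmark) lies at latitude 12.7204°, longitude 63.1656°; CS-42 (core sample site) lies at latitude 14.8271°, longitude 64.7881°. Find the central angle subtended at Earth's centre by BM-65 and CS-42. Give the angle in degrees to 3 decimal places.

Δφ = 2.1067°,  Δλ = 1.6225°
a = sin²(Δφ/2) + cos φ₁ cos φ₂ sin²(Δλ/2) = 0.000527
c = 2·arcsin(√a) = 0.045916 rad = 2.6308°

2.631°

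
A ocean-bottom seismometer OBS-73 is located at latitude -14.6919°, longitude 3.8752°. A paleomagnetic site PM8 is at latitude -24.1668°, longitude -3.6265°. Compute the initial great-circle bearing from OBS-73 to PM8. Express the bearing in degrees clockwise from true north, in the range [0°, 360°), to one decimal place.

Δλ = -7.5017°
y = sin Δλ · cos φ₂ = -0.119113
x = cos φ₁ sin φ₂ − sin φ₁ cos φ₂ cos Δλ = -0.166596
θ = atan2(y, x) = -144.4359° → 215.5641° (mod 360°)

215.6°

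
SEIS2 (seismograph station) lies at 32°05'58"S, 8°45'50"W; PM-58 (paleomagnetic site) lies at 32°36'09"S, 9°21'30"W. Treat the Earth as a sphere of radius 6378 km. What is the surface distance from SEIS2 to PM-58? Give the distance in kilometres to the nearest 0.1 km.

79.1 km

SEIS2: φ = -32.09944°, λ = -8.76389°
PM-58: φ = -32.60250°, λ = -9.35833°
Δφ = -0.5031°,  Δλ = -0.5944°
a = sin²(Δφ/2) + cos φ₁ cos φ₂ sin²(Δλ/2) = 0.000038
c = 2·arcsin(√a) = 0.012406 rad = 0.7108°
d = R·c = 6378 × 0.012406 = 79.1 km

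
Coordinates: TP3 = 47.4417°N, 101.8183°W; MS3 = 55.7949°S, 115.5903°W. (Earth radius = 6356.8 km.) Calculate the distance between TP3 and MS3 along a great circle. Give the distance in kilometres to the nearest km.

11525 km

Δφ = -103.2366°,  Δλ = -13.7720°
a = sin²(Δφ/2) + cos φ₁ cos φ₂ sin²(Δλ/2) = 0.619952
c = 2·arcsin(√a) = 1.813063 rad = 103.8808°
d = R·c = 6356.8 × 1.813063 = 11525.3 km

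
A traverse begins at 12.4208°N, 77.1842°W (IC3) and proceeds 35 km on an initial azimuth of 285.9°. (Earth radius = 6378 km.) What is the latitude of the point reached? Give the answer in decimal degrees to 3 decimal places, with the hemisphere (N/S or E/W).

δ = d/R = 35/6378 = 0.005488 rad
φ₂ = arcsin(sin φ₁ cos δ + cos φ₁ sin δ cos θ)
   = arcsin(0.21509·0.99998 + 0.97659·0.00549·0.27396) = 12.50676°
λ₂ = λ₁ + atan2(sin θ sin δ cos φ₁, cos δ − sin φ₁ sin φ₂) = -77.49394°

12.507°N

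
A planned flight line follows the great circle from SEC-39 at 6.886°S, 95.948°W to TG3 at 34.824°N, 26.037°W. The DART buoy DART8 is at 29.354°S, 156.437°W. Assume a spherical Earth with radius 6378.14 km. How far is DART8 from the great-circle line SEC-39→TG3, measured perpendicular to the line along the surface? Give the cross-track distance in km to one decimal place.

786.1 km

δ₁₃ = central angle SEC-39→DART8 = 1.064409 rad  (haversine)
θ₁₃ = bearing SEC-39→DART8 = 240.156°,  θ₁₂ = bearing SEC-39→TG3 = 52.074°
dₓₜ = R·arcsin(sin δ₁₃ · sin(θ₁₃ − θ₁₂)) = 6378.14·arcsin(0.87450·sin(188.082°)) = -786.132 km
|dₓₜ| = 786.132 km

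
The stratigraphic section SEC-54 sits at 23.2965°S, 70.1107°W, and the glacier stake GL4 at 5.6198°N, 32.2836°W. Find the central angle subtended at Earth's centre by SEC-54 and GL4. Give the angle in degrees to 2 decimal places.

46.90°

Δφ = 28.9163°,  Δλ = 37.8271°
a = sin²(Δφ/2) + cos φ₁ cos φ₂ sin²(Δλ/2) = 0.158374
c = 2·arcsin(√a) = 0.818589 rad = 46.9017°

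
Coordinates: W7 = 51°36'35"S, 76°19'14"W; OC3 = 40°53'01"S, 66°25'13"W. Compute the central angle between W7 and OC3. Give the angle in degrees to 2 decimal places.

12.70°

W7: φ = -51.60972°, λ = -76.32056°
OC3: φ = -40.88361°, λ = -66.42028°
Δφ = 10.7261°,  Δλ = 9.9003°
a = sin²(Δφ/2) + cos φ₁ cos φ₂ sin²(Δλ/2) = 0.012232
c = 2·arcsin(√a) = 0.221649 rad = 12.6995°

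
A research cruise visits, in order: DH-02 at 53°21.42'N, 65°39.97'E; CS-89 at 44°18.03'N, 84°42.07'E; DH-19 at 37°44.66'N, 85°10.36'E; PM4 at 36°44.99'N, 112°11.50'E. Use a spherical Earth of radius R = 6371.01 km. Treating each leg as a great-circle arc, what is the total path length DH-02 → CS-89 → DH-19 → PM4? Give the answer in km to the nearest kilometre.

4826 km

DH-02: φ = +53.35700°, λ = +65.66617°
CS-89: φ = +44.30050°, λ = +84.70117°
DH-19: φ = +37.74433°, λ = +85.17267°
PM4: φ = +36.74983°, λ = +112.19167°
DH-02→CS-89: c = 0.268472 rad, d = 1710.44 km
CS-89→DH-19: c = 0.114594 rad, d = 730.08 km
DH-19→PM4: c = 0.374484 rad, d = 2385.84 km
Total = 1710.44 + 730.08 + 2385.84 = 4826.36 km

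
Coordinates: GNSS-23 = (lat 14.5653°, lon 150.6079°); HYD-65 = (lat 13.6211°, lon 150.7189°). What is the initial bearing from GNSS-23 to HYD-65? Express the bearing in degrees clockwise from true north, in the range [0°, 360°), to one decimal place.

173.5°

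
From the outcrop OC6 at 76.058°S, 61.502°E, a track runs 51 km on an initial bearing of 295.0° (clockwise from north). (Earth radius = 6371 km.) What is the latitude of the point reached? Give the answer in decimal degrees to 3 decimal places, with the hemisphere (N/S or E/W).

δ = d/R = 51/6371 = 0.008005 rad
φ₂ = arcsin(sin φ₁ cos δ + cos φ₁ sin δ cos θ)
   = arcsin(-0.97054·0.99997 + 0.24094·0.00800·0.42262) = -75.85818°
λ₂ = λ₁ + atan2(sin θ sin δ cos φ₁, cos δ − sin φ₁ sin φ₂) = 59.80041°

75.858°S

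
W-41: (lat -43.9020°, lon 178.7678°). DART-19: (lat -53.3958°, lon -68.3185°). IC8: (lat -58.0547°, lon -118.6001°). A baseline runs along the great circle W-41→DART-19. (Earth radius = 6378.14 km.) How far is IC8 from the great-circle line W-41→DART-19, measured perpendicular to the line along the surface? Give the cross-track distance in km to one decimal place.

723.6 km

δ₁₃ = central angle W-41→IC8 = 0.701824 rad  (haversine)
θ₁₃ = bearing W-41→IC8 = 133.296°,  θ₁₂ = bearing W-41→DART-19 = 143.395°
dₓₜ = R·arcsin(sin δ₁₃ · sin(θ₁₃ − θ₁₂)) = 6378.14·arcsin(0.64561·sin(-10.099°)) = -723.586 km
|dₓₜ| = 723.586 km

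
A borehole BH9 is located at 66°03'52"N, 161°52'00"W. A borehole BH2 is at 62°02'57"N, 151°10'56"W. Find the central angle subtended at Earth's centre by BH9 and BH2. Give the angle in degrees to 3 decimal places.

6.148°

BH9: φ = +66.06444°, λ = -161.86667°
BH2: φ = +62.04917°, λ = -151.18222°
Δφ = -4.0153°,  Δλ = 10.6844°
a = sin²(Δφ/2) + cos φ₁ cos φ₂ sin²(Δλ/2) = 0.002876
c = 2·arcsin(√a) = 0.107302 rad = 6.1480°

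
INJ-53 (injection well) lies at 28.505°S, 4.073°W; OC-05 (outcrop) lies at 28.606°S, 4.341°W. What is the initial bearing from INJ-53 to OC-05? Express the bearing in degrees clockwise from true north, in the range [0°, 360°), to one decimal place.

Δλ = -0.2680°
y = sin Δλ · cos φ₂ = -0.004107
x = cos φ₁ sin φ₂ − sin φ₁ cos φ₂ cos Δλ = -0.001767
θ = atan2(y, x) = -113.2862° → 246.7138° (mod 360°)

246.7°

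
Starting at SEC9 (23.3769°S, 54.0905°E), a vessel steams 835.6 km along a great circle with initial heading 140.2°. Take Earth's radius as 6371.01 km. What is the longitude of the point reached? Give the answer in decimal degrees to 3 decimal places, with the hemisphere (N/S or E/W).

59.586°E

δ = d/R = 835.6/6371.01 = 0.131157 rad
φ₂ = arcsin(sin φ₁ cos δ + cos φ₁ sin δ cos θ)
   = arcsin(-0.39678·0.99141 + 0.91791·0.13078·-0.76828) = -29.05174°
λ₂ = λ₁ + atan2(sin θ sin δ cos φ₁, cos δ − sin φ₁ sin φ₂) = 59.58573°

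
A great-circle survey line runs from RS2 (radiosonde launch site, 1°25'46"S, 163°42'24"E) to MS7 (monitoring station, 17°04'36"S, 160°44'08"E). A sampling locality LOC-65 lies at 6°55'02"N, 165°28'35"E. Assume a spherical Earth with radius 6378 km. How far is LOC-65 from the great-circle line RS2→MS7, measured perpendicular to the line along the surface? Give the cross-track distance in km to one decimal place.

25.1 km

RS2: φ = -1.42944°, λ = +163.70667°
MS7: φ = -17.07667°, λ = +160.73556°
LOC-65: φ = +6.91722°, λ = +165.47639°
δ₁₃ = central angle RS2→LOC-65 = 0.148902 rad  (haversine)
θ₁₃ = bearing RS2→LOC-65 = 11.926°,  θ₁₂ = bearing RS2→MS7 = 190.408°
dₓₜ = R·arcsin(sin δ₁₃ · sin(θ₁₃ − θ₁₂)) = 6378·arcsin(0.14835·sin(-178.482°)) = -25.069 km
|dₓₜ| = 25.069 km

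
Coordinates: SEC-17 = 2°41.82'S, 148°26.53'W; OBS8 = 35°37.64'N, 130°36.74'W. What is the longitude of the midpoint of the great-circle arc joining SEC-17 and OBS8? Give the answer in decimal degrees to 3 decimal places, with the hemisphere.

140.450°W

SEC-17: φ = -2.69700°, λ = -148.44217°
OBS8: φ = +35.62733°, λ = -130.61233°
Bx = cos φ₂ cos Δλ = 0.773783,  By = cos φ₂ sin Δλ = 0.248879
φₘ = atan2(sin φ₁ + sin φ₂, √((cos φ₁ + Bx)² + By²)) = 16.65337°
λₘ = λ₁ + atan2(By, cos φ₁ + Bx) = -140.45022°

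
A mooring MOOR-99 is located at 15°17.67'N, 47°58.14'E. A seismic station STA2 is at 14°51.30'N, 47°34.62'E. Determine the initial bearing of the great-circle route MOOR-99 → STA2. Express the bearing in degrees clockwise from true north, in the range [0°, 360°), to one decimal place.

220.8°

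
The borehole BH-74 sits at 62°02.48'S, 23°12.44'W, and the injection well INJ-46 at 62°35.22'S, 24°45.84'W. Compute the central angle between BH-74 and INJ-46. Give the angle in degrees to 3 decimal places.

0.906°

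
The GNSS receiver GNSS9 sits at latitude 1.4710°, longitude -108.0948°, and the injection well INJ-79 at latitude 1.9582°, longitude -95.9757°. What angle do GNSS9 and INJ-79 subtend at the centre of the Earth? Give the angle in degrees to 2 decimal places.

12.12°

Δφ = 0.4872°,  Δλ = 12.1191°
a = sin²(Δφ/2) + cos φ₁ cos φ₂ sin²(Δλ/2) = 0.011151
c = 2·arcsin(√a) = 0.211593 rad = 12.1234°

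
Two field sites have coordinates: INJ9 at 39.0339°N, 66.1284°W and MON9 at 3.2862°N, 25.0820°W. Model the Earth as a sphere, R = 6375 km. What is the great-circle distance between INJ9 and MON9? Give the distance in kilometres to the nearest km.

5743 km

Δφ = -35.7477°,  Δλ = 41.0464°
a = sin²(Δφ/2) + cos φ₁ cos φ₂ sin²(Δλ/2) = 0.189518
c = 2·arcsin(√a) = 0.900825 rad = 51.6135°
d = R·c = 6375 × 0.900825 = 5742.8 km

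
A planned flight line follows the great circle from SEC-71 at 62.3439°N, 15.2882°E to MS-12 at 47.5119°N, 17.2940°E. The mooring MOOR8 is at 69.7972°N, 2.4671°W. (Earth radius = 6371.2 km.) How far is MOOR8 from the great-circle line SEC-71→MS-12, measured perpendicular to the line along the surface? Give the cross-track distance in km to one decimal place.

584.3 km

δ₁₃ = central angle SEC-71→MOOR8 = 0.179598 rad  (haversine)
θ₁₃ = bearing SEC-71→MOOR8 = 323.875°,  θ₁₂ = bearing SEC-71→MS-12 = 174.716°
dₓₜ = R·arcsin(sin δ₁₃ · sin(θ₁₃ − θ₁₂)) = 6371.2·arcsin(0.17863·sin(149.159°)) = 584.282 km
|dₓₜ| = 584.282 km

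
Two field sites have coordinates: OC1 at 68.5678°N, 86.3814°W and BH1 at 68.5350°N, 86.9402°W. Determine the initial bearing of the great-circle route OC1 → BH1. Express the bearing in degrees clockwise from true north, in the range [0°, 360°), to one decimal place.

261.1°

Δλ = -0.5588°
y = sin Δλ · cos φ₂ = -0.003569
x = cos φ₁ sin φ₂ − sin φ₁ cos φ₂ cos Δλ = -0.000556
θ = atan2(y, x) = -98.8593° → 261.1407° (mod 360°)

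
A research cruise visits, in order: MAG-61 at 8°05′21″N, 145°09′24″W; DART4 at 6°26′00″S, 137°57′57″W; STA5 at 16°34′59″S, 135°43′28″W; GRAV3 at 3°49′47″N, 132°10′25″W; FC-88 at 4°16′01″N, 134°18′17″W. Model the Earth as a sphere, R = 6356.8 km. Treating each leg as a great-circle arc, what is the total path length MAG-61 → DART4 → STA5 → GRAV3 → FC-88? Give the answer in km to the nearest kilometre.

5488 km

MAG-61: φ = +8.08917°, λ = -145.15667°
DART4: φ = -6.43333°, λ = -137.96583°
STA5: φ = -16.58306°, λ = -135.72444°
GRAV3: φ = +3.82972°, λ = -132.17361°
FC-88: φ = +4.26694°, λ = -134.30472°
MAG-61→DART4: c = 0.282680 rad, d = 1796.94 km
DART4→STA5: c = 0.181234 rad, d = 1152.07 km
STA5→GRAV3: c = 0.361497 rad, d = 2297.96 km
GRAV3→FC-88: c = 0.037879 rad, d = 240.79 km
Total = 1796.94 + 1152.07 + 2297.96 + 240.79 = 5487.76 km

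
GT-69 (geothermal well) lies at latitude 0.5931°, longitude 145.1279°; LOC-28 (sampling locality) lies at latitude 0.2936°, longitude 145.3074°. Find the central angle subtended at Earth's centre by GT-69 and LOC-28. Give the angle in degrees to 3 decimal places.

0.349°

Δφ = -0.2995°,  Δλ = 0.1795°
a = sin²(Δφ/2) + cos φ₁ cos φ₂ sin²(Δλ/2) = 0.000009
c = 2·arcsin(√a) = 0.006094 rad = 0.3492°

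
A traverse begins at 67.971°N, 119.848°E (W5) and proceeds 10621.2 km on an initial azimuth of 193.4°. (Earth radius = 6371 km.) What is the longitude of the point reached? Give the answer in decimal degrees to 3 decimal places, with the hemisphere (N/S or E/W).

δ = d/R = 10621.2/6371 = 1.667117 rad
φ₂ = arcsin(sin φ₁ cos δ + cos φ₁ sin δ cos θ)
   = arcsin(0.92699·-0.09617 + 0.37508·0.99536·-0.97278) = -26.89288°
λ₂ = λ₁ + atan2(sin θ sin δ cos φ₁, cos δ − sin φ₁ sin φ₂) = 104.85831°

104.858°E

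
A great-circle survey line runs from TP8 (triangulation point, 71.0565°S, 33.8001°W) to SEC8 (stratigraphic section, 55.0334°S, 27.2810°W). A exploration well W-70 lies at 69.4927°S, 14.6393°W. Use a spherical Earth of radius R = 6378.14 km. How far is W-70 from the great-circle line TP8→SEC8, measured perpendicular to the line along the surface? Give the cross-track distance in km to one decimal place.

δ₁₃ = central angle TP8→W-70 = 0.115588 rad  (haversine)
θ₁₃ = bearing TP8→W-70 = 85.557°,  θ₁₂ = bearing TP8→SEC8 = 13.428°
dₓₜ = R·arcsin(sin δ₁₃ · sin(θ₁₃ − θ₁₂)) = 6378.14·arcsin(0.11533·sin(72.129°)) = 701.518 km
|dₓₜ| = 701.518 km

701.5 km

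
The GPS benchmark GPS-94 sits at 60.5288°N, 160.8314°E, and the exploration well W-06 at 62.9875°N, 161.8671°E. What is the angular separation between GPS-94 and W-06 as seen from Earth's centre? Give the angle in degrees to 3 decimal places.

Δφ = 2.4587°,  Δλ = 1.0357°
a = sin²(Δφ/2) + cos φ₁ cos φ₂ sin²(Δλ/2) = 0.000479
c = 2·arcsin(√a) = 0.043755 rad = 2.5070°

2.507°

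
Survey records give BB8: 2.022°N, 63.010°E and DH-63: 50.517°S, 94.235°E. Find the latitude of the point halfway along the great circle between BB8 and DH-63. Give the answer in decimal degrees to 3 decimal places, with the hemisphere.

Bx = cos φ₂ cos Δλ = 0.543739,  By = cos φ₂ sin Δλ = 0.329624
φₘ = atan2(sin φ₁ + sin φ₂, √((cos φ₁ + Bx)² + By²)) = -25.02176°
λₘ = λ₁ + atan2(By, cos φ₁ + Bx) = 75.06771°

25.022°S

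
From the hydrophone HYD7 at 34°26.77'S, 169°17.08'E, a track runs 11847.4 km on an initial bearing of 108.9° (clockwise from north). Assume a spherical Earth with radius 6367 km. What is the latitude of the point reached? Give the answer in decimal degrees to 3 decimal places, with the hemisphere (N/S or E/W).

5.408°S

HYD7: φ = -34.44617°, λ = +169.28467°
δ = d/R = 11847.4/6367 = 1.860751 rad
φ₂ = arcsin(sin φ₁ cos δ + cos φ₁ sin δ cos θ)
   = arcsin(-0.56563·-0.28591 + 0.82466·0.95826·-0.32392) = -5.40825°
λ₂ = λ₁ + atan2(sin θ sin δ cos φ₁, cos δ − sin φ₁ sin φ₂) = -76.31020°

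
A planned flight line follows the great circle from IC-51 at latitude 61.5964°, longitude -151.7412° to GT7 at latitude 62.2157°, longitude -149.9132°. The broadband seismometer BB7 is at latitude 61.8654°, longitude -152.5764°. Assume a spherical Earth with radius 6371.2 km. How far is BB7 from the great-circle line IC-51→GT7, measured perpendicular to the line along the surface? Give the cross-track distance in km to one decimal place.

50.3 km

δ₁₃ = central angle IC-51→BB7 = 0.008349 rad  (haversine)
θ₁₃ = bearing IC-51→BB7 = 304.585°,  θ₁₂ = bearing IC-51→GT7 = 53.464°
dₓₜ = R·arcsin(sin δ₁₃ · sin(θ₁₃ − θ₁₂)) = 6371.2·arcsin(0.00835·sin(251.120°)) = -50.331 km
|dₓₜ| = 50.331 km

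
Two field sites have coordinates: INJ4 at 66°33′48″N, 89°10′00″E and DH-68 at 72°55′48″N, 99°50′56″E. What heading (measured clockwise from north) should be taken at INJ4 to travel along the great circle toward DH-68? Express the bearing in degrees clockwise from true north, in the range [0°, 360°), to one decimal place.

INJ4: φ = +66.56333°, λ = +89.16667°
DH-68: φ = +72.93000°, λ = +99.84889°
Δλ = 10.6822°
y = sin Δλ · cos φ₂ = 0.054411
x = cos φ₁ sin φ₂ − sin φ₁ cos φ₂ cos Δλ = 0.115558
θ = atan2(y, x) = 25.2136° → 25.2136° (mod 360°)

25.2°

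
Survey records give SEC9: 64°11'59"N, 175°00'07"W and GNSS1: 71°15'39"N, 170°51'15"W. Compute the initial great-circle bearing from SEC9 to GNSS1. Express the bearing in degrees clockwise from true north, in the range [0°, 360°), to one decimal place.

SEC9: φ = +64.19972°, λ = -175.00194°
GNSS1: φ = +71.26083°, λ = -170.85417°
Δλ = 4.1478°
y = sin Δλ · cos φ₂ = 0.023236
x = cos φ₁ sin φ₂ − sin φ₁ cos φ₂ cos Δλ = 0.123685
θ = atan2(y, x) = 10.6400° → 10.6400° (mod 360°)

10.6°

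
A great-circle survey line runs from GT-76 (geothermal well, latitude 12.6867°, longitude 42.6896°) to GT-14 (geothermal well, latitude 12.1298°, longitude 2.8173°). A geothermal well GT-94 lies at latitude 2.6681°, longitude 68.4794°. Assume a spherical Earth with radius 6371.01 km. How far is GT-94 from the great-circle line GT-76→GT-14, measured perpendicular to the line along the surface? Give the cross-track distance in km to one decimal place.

791.9 km

δ₁₃ = central angle GT-76→GT-94 = 0.478504 rad  (haversine)
θ₁₃ = bearing GT-76→GT-94 = 109.291°,  θ₁₂ = bearing GT-76→GT-14 = 273.671°
dₓₜ = R·arcsin(sin δ₁₃ · sin(θ₁₃ − θ₁₂)) = 6371.01·arcsin(0.46045·sin(-164.380°)) = -791.929 km
|dₓₜ| = 791.929 km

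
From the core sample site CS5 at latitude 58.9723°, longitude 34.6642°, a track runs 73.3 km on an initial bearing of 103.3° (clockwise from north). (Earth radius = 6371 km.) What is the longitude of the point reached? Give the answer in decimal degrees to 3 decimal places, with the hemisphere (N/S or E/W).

35.903°E

δ = d/R = 73.3/6371 = 0.011505 rad
φ₂ = arcsin(sin φ₁ cos δ + cos φ₁ sin δ cos θ)
   = arcsin(0.85692·0.99993 + 0.51545·0.01151·-0.23005) = 58.81471°
λ₂ = λ₁ + atan2(sin θ sin δ cos φ₁, cos δ − sin φ₁ sin φ₂) = 35.90319°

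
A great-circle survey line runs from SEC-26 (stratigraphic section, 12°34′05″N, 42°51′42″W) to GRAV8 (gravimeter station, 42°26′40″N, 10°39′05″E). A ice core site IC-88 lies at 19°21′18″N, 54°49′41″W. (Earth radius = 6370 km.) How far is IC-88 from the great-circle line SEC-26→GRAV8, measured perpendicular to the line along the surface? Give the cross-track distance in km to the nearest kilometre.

1437 km

SEC-26: φ = +12.56806°, λ = -42.86167°
GRAV8: φ = +42.44444°, λ = +10.65139°
IC-88: φ = +19.35500°, λ = -54.82806°
δ₁₃ = central angle SEC-26→IC-88 = 0.232986 rad  (haversine)
θ₁₃ = bearing SEC-26→IC-88 = 302.085°,  θ₁₂ = bearing SEC-26→GRAV8 = 46.489°
dₓₜ = R·arcsin(sin δ₁₃ · sin(θ₁₃ − θ₁₂)) = 6370·arcsin(0.23088·sin(255.595°)) = -1436.643 km
|dₓₜ| = 1436.643 km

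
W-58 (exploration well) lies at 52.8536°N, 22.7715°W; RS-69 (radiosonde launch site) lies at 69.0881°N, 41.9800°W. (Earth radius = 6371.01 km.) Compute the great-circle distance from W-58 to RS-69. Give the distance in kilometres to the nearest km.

Δφ = 16.2345°,  Δλ = -19.2085°
a = sin²(Δφ/2) + cos φ₁ cos φ₂ sin²(Δλ/2) = 0.025937
c = 2·arcsin(√a) = 0.323508 rad = 18.5356°
d = R·c = 6371.01 × 0.323508 = 2061.1 km

2061 km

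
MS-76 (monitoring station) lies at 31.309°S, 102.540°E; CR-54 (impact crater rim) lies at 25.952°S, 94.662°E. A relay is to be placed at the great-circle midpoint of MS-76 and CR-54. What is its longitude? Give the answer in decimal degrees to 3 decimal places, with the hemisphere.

Bx = cos φ₂ cos Δλ = 0.890675,  By = cos φ₂ sin Δλ = -0.123243
φₘ = atan2(sin φ₁ + sin φ₂, √((cos φ₁ + Bx)² + By²)) = -28.68749°
λₘ = λ₁ + atan2(By, cos φ₁ + Bx) = 98.50024°

98.500°E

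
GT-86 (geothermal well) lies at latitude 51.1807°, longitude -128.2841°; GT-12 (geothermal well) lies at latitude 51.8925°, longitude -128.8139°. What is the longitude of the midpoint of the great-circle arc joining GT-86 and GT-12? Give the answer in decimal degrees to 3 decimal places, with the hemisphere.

128.547°W

Bx = cos φ₂ cos Δλ = 0.617112,  By = cos φ₂ sin Δλ = -0.005706
φₘ = atan2(sin φ₁ + sin φ₂, √((cos φ₁ + Bx)² + By²)) = 51.53690°
λₘ = λ₁ + atan2(By, cos φ₁ + Bx) = -128.54693°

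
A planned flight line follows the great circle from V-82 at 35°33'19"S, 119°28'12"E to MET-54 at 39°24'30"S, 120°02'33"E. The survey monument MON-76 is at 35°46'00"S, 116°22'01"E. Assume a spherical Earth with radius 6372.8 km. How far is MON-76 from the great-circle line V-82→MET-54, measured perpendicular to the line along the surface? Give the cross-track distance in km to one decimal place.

281.4 km

V-82: φ = -35.55528°, λ = +119.47000°
MET-54: φ = -39.40833°, λ = +120.04250°
MON-76: φ = -35.76667°, λ = +116.36694°
δ₁₃ = central angle V-82→MON-76 = 0.044155 rad  (haversine)
θ₁₃ = bearing V-82→MON-76 = 264.304°,  θ₁₂ = bearing V-82→MET-54 = 173.448°
dₓₜ = R·arcsin(sin δ₁₃ · sin(θ₁₃ − θ₁₂)) = 6372.8·arcsin(0.04414·sin(90.855°)) = 281.361 km
|dₓₜ| = 281.361 km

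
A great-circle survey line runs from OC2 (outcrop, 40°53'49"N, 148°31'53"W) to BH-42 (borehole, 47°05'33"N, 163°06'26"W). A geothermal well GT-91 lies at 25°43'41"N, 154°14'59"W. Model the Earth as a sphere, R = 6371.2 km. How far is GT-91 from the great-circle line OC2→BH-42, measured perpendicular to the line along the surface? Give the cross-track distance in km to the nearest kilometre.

OC2: φ = +40.89694°, λ = -148.53139°
BH-42: φ = +47.09250°, λ = -163.10722°
GT-91: φ = +25.72806°, λ = -154.24972°
δ₁₃ = central angle OC2→GT-91 = 0.277402 rad  (haversine)
θ₁₃ = bearing OC2→GT-91 = 199.133°,  θ₁₂ = bearing OC2→BH-42 = 305.512°
dₓₜ = R·arcsin(sin δ₁₃ · sin(θ₁₃ − θ₁₂)) = 6371.2·arcsin(0.27386·sin(-106.379°)) = -1693.878 km
|dₓₜ| = 1693.878 km

1694 km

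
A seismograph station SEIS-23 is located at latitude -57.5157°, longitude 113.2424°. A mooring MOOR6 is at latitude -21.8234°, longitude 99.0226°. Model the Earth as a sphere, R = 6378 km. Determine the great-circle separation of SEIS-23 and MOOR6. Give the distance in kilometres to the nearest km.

Δφ = 35.6923°,  Δλ = -14.2198°
a = sin²(Δφ/2) + cos φ₁ cos φ₂ sin²(Δλ/2) = 0.101557
c = 2·arcsin(√a) = 0.648674 rad = 37.1663°
d = R·c = 6378 × 0.648674 = 4137.2 km

4137 km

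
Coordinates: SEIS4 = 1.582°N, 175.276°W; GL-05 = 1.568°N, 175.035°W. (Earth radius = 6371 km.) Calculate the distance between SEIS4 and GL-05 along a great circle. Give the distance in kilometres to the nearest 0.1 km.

Δφ = -0.0140°,  Δλ = 0.2410°
a = sin²(Δφ/2) + cos φ₁ cos φ₂ sin²(Δλ/2) = 0.000004
c = 2·arcsin(√a) = 0.004212 rad = 0.2413°
d = R·c = 6371 × 0.004212 = 26.8 km

26.8 km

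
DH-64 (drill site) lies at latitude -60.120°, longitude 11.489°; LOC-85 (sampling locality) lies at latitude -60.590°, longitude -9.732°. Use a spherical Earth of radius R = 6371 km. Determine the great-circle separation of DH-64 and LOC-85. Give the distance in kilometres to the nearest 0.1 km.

Δφ = -0.4700°,  Δλ = -21.2210°
a = sin²(Δφ/2) + cos φ₁ cos φ₂ sin²(Δλ/2) = 0.008311
c = 2·arcsin(√a) = 0.182584 rad = 10.4613°
d = R·c = 6371 × 0.182584 = 1163.2 km

1163.2 km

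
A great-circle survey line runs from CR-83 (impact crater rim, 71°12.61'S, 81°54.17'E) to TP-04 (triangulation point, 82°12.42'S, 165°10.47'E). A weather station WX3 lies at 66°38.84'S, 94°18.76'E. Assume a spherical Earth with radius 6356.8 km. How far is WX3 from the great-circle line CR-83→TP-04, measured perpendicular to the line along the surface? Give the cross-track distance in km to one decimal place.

CR-83: φ = -71.21017°, λ = +81.90283°
TP-04: φ = -82.20700°, λ = +165.17450°
WX3: φ = -66.64733°, λ = +94.31267°
δ₁₃ = central angle CR-83→WX3 = 0.110984 rad  (haversine)
θ₁₃ = bearing CR-83→WX3 = 50.275°,  θ₁₂ = bearing CR-83→TP-04 = 156.114°
dₓₜ = R·arcsin(sin δ₁₃ · sin(θ₁₃ − θ₁₂)) = 6356.8·arcsin(0.11076·sin(-105.839°)) = -678.613 km
|dₓₜ| = 678.613 km

678.6 km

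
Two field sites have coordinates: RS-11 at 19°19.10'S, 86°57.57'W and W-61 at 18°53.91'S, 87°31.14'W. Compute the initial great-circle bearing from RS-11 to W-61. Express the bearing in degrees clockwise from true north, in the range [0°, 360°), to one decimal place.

RS-11: φ = -19.31833°, λ = -86.95950°
W-61: φ = -18.89850°, λ = -87.51900°
Δλ = -0.5595°
y = sin Δλ · cos φ₂ = -0.009239
x = cos φ₁ sin φ₂ − sin φ₁ cos φ₂ cos Δλ = 0.007312
θ = atan2(y, x) = -51.6378° → 308.3622° (mod 360°)

308.4°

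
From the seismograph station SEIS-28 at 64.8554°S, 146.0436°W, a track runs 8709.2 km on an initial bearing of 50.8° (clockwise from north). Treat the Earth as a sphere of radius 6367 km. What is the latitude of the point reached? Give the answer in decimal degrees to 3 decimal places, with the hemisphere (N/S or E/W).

δ = d/R = 8709.2/6367 = 1.367866 rad
φ₂ = arcsin(sin φ₁ cos δ + cos φ₁ sin δ cos θ)
   = arcsin(-0.90524·0.20154 + 0.42490·0.97948·0.63203) = 4.62298°
λ₂ = λ₁ + atan2(sin θ sin δ cos φ₁, cos δ − sin φ₁ sin φ₂) = -96.44520°

4.623°N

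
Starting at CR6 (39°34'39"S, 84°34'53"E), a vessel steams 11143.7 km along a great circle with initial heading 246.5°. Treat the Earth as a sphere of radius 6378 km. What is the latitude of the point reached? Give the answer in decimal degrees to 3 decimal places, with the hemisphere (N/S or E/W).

CR6: φ = -39.57750°, λ = +84.58139°
δ = d/R = 11143.7/6378 = 1.747209 rad
φ₂ = arcsin(sin φ₁ cos δ + cos φ₁ sin δ cos θ)
   = arcsin(-0.63712·-0.17550 + 0.77076·0.98448·-0.39875) = -10.99696°
λ₂ = λ₁ + atan2(sin θ sin δ cos φ₁, cos δ − sin φ₁ sin φ₂) = -28.53411°

10.997°S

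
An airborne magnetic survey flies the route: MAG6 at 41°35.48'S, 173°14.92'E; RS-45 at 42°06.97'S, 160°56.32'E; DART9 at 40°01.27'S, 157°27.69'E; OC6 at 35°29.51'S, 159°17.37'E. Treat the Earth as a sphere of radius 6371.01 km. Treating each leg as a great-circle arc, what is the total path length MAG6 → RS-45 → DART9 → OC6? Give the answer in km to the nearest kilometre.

1922 km

MAG6: φ = -41.59133°, λ = +173.24867°
RS-45: φ = -42.11617°, λ = +160.93867°
DART9: φ = -40.02117°, λ = +157.46150°
OC6: φ = -35.49183°, λ = +159.28950°
MAG6→RS-45: c = 0.160154 rad, d = 1020.34 km
RS-45→DART9: c = 0.058561 rad, d = 373.09 km
DART9→OC6: c = 0.082973 rad, d = 528.62 km
Total = 1020.34 + 373.09 + 528.62 = 1922.06 km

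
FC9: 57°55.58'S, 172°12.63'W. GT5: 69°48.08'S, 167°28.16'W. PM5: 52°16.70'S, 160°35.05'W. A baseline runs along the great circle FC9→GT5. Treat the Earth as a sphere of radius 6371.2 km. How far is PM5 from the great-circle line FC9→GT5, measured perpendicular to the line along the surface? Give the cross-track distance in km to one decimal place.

857.2 km

FC9: φ = -57.92633°, λ = -172.21050°
GT5: φ = -69.80133°, λ = -167.46933°
PM5: φ = -52.27833°, λ = -160.58417°
δ₁₃ = central angle FC9→PM5 = 0.151938 rad  (haversine)
θ₁₃ = bearing FC9→PM5 = 54.552°,  θ₁₂ = bearing FC9→GT5 = 172.142°
dₓₜ = R·arcsin(sin δ₁₃ · sin(θ₁₃ − θ₁₂)) = 6371.2·arcsin(0.15135·sin(-117.590°)) = -857.240 km
|dₓₜ| = 857.240 km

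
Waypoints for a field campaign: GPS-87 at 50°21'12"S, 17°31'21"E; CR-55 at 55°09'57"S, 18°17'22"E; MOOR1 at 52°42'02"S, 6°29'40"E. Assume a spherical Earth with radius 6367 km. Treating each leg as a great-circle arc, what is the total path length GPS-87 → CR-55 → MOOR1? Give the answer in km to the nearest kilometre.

1355 km

GPS-87: φ = -50.35333°, λ = +17.52250°
CR-55: φ = -55.16583°, λ = +18.28944°
MOOR1: φ = -52.70056°, λ = +6.49444°
GPS-87→CR-55: c = 0.084382 rad, d = 537.26 km
CR-55→MOOR1: c = 0.128417 rad, d = 817.63 km
Total = 537.26 + 817.63 = 1354.89 km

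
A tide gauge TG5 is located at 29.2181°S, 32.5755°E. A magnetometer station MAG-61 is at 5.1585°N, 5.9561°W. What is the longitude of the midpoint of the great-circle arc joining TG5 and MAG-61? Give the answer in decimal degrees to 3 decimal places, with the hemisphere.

Bx = cos φ₂ cos Δλ = 0.779096,  By = cos φ₂ sin Δλ = -0.620423
φₘ = atan2(sin φ₁ + sin φ₂, √((cos φ₁ + Bx)² + By²)) = -12.71759°
λₘ = λ₁ + atan2(By, cos φ₁ + Bx) = 11.98984°

11.990°E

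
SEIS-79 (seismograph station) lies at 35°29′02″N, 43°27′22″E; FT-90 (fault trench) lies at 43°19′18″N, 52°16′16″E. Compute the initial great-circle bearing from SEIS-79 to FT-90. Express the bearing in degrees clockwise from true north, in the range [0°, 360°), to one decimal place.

38.3°

SEIS-79: φ = +35.48389°, λ = +43.45611°
FT-90: φ = +43.32167°, λ = +52.27111°
Δλ = 8.8150°
y = sin Δλ · cos φ₂ = 0.111487
x = cos φ₁ sin φ₂ − sin φ₁ cos φ₂ cos Δλ = 0.141357
θ = atan2(y, x) = 38.2627° → 38.2627° (mod 360°)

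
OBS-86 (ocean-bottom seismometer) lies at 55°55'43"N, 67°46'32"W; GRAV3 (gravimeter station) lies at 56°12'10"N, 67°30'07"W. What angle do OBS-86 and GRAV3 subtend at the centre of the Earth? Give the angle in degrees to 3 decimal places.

OBS-86: φ = +55.92861°, λ = -67.77556°
GRAV3: φ = +56.20278°, λ = -67.50194°
Δφ = 0.2742°,  Δλ = 0.2736°
a = sin²(Δφ/2) + cos φ₁ cos φ₂ sin²(Δλ/2) = 0.000008
c = 2·arcsin(√a) = 0.005478 rad = 0.3138°

0.314°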